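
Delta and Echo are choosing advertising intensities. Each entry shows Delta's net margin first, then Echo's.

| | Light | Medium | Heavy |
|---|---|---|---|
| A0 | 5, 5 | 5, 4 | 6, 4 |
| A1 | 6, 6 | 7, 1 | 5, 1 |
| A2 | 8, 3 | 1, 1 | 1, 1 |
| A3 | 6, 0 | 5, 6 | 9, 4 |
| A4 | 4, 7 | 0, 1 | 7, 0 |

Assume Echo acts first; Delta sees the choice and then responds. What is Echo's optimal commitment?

Work backward from Delta's decision.
- Light: BR = A2, leader payoff 3.
- Medium: BR = A1, leader payoff 1.
- Heavy: BR = A3, leader payoff 4.
Echo's induced payoffs are 3, 1, 4, so Echo commits to Heavy. Subgame-perfect outcome: (A3, Heavy) with payoffs (9, 4).

Heavy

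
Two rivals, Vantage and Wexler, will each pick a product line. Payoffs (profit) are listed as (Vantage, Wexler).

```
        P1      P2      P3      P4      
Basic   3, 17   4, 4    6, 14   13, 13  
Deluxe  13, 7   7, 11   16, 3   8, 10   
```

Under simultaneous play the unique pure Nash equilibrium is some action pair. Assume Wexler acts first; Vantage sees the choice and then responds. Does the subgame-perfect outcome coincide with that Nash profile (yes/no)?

Backward induction with Wexler moving first.
- P1: BR = Deluxe, leader payoff 7.
- P2: BR = Deluxe, leader payoff 11.
- P3: BR = Deluxe, leader payoff 3.
- P4: BR = Basic, leader payoff 13.
Among 7, 11, 3, 13, the best is 13 at P4. Subgame-perfect outcome: (Basic, P4) with payoffs (13, 13).
Now find the simultaneous Nash equilibrium.
Vantage's best replies: P1→Deluxe; P2→Deluxe; P3→Deluxe; P4→Basic.
Wexler's best replies: Basic→P1; Deluxe→P2.
The unique mutual best reply is (Deluxe, P2), giving (7, 11).
Sequential outcome (Basic, P4) differs from the Nash profile (Deluxe, P2).

no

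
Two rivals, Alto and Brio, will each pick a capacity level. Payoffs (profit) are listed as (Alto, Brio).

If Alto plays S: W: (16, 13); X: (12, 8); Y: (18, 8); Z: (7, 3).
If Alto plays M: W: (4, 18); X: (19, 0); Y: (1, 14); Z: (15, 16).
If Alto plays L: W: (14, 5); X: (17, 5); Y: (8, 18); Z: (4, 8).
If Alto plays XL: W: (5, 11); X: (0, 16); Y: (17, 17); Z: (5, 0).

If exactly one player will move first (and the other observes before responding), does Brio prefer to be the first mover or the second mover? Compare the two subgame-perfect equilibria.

second

If Alto leads: Brio's best replies are S→W, M→W, L→Y, XL→Y; Alto's induced payoffs 16, 4, 8, 17; outcome (XL, Y), payoffs (17, 17).
If Brio leads: Alto's best replies are W→S, X→M, Y→S, Z→M; Brio's induced payoffs 13, 0, 8, 16; outcome (M, Z), payoffs (15, 16).
Brio gets 16 moving first and 17 moving second, so Brio prefers to move second.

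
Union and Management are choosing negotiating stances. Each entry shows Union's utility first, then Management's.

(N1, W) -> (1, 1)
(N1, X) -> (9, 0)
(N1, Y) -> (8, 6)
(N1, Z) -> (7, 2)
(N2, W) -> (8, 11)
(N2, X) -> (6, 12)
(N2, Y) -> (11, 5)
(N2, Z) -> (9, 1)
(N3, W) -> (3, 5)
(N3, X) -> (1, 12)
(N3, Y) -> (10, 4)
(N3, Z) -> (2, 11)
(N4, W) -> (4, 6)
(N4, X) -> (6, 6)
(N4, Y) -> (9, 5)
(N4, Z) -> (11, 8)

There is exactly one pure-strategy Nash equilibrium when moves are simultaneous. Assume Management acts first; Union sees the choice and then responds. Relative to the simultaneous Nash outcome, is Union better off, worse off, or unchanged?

worse off

Work backward from Union's decision.
- W: Union compares 1, 8, 3, 4 and picks N2; Management would get 11.
- X: Union compares 9, 6, 1, 6 and picks N1; Management would get 0.
- Y: Union compares 8, 11, 10, 9 and picks N2; Management would get 5.
- Z: Union compares 7, 9, 2, 11 and picks N4; Management would get 8.
Maximizing over 11, 0, 5, 8, Management chooses W. Subgame-perfect outcome: (N2, W) with payoffs (8, 11).
Under simultaneous play:
Union's best replies: W→N2; X→N1; Y→N2; Z→N4.
Management's best replies: N1→Y; N2→X; N3→X; N4→Z.
Only (N4, Z) has each player best-responding; Nash payoffs (11, 8).
Union earns 8 sequentially versus 11 at the Nash outcome: worse off.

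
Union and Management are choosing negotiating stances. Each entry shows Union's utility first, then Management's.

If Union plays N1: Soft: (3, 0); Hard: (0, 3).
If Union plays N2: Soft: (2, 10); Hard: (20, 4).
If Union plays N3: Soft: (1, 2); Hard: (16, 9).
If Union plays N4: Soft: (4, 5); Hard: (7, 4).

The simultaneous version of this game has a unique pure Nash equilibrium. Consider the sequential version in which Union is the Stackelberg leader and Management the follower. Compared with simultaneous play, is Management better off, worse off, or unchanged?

Management best-responds to each possible Union move:
- N1 → Management plays Hard (best of 0, 3); Union gets 0.
- N2 → Management plays Soft (best of 10, 4); Union gets 2.
- N3 → Management plays Hard (best of 2, 9); Union gets 16.
- N4 → Management plays Soft (best of 5, 4); Union gets 4.
Maximizing over 0, 2, 16, 4, Union chooses N3. Subgame-perfect outcome: (N3, Hard) with payoffs (16, 9).
Now find the simultaneous Nash equilibrium.
Union's best replies: Soft→N4; Hard→N2.
Management's best replies: N1→Hard; N2→Soft; N3→Hard; N4→Soft.
The unique mutual best reply is (N4, Soft), giving (4, 5).
Management earns 9 sequentially versus 5 at the Nash outcome: better off.

better off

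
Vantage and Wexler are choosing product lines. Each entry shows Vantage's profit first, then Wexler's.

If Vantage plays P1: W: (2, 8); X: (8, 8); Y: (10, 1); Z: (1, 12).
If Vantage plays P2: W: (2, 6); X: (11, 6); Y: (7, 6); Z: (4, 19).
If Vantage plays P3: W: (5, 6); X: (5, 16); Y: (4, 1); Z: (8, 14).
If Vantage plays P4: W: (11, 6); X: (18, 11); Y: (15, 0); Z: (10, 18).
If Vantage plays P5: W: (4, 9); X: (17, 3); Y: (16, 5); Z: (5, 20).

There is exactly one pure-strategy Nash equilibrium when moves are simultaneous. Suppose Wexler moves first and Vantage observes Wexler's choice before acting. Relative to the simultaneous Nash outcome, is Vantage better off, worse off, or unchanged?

unchanged

Work backward from Vantage's decision.
- W: BR = P4, leader payoff 6.
- X: BR = P4, leader payoff 11.
- Y: BR = P5, leader payoff 5.
- Z: BR = P4, leader payoff 18.
Among 6, 11, 5, 18, the best is 18 at Z. Subgame-perfect outcome: (P4, Z) with payoffs (10, 18).
Now find the simultaneous Nash equilibrium.
Vantage's best replies: W→P4; X→P4; Y→P5; Z→P4.
Wexler's best replies: P1→Z; P2→Z; P3→X; P4→Z; P5→Z.
The unique mutual best reply is (P4, Z), giving (10, 18).
Vantage earns 10 sequentially versus 10 at the Nash outcome: unchanged.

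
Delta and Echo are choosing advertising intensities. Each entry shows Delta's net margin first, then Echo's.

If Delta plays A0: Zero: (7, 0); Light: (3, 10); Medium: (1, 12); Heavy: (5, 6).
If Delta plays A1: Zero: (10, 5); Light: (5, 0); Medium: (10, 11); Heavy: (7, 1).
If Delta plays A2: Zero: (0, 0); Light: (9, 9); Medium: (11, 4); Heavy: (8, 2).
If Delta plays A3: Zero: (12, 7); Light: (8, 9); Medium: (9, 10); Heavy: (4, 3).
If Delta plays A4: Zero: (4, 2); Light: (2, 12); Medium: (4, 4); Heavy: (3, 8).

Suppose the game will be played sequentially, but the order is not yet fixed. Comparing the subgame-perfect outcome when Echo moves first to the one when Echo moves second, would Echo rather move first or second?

second

If Delta leads: Echo's best replies are A0→Medium, A1→Medium, A2→Light, A3→Medium, A4→Light; Delta's induced payoffs 1, 10, 9, 9, 2; outcome (A1, Medium), payoffs (10, 11).
If Echo leads: Delta's best replies are Zero→A3, Light→A2, Medium→A2, Heavy→A2; Echo's induced payoffs 7, 9, 4, 2; outcome (A2, Light), payoffs (9, 9).
Echo gets 9 moving first and 11 moving second, so Echo prefers to move second.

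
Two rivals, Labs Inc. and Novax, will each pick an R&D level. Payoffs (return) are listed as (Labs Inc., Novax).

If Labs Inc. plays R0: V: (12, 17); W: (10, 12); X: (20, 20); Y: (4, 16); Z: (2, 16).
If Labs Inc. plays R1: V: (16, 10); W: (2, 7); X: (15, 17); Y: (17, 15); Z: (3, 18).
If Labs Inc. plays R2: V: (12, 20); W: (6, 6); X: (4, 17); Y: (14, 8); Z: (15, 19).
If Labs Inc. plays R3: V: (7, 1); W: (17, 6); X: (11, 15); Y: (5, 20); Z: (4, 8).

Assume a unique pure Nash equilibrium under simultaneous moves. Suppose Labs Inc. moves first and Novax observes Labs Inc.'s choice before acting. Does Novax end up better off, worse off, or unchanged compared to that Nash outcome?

Solve by backward induction (Labs Inc. leads).
- R0: Novax compares 17, 12, 20, 16, 16 and picks X; Labs Inc. would get 20.
- R1: Novax compares 10, 7, 17, 15, 18 and picks Z; Labs Inc. would get 3.
- R2: Novax compares 20, 6, 17, 8, 19 and picks V; Labs Inc. would get 12.
- R3: Novax compares 1, 6, 15, 20, 8 and picks Y; Labs Inc. would get 5.
Among 20, 3, 12, 5, the best is 20 at R0. Subgame-perfect outcome: (R0, X) with payoffs (20, 20).
For the simultaneous game, intersect best replies.
Labs Inc.'s best replies: V→R1; W→R3; X→R0; Y→R1; Z→R2.
Novax's best replies: R0→X; R1→Z; R2→V; R3→Y.
Only (R0, X) has each player best-responding; Nash payoffs (20, 20).
Novax earns 20 sequentially versus 20 at the Nash outcome: unchanged.

unchanged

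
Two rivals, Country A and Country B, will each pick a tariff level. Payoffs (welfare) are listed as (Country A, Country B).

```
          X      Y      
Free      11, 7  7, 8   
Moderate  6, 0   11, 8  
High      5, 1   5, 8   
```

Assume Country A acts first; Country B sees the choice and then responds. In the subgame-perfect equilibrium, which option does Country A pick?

Moderate

Solve by backward induction (Country A leads).
- Free → Country B plays Y (best of 7, 8); Country A gets 7.
- Moderate → Country B plays Y (best of 0, 8); Country A gets 11.
- High → Country B plays Y (best of 1, 8); Country A gets 5.
Among 7, 11, 5, the best is 11 at Moderate. Subgame-perfect outcome: (Moderate, Y) with payoffs (11, 8).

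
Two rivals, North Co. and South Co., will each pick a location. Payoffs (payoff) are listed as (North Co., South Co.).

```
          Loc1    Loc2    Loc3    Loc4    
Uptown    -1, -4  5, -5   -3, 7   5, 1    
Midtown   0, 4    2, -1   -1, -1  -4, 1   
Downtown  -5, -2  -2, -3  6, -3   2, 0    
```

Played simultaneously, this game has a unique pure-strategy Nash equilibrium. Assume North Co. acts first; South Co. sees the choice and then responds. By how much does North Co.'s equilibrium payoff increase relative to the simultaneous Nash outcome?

Solve by backward induction (North Co. leads).
- Uptown: South Co. compares -4, -5, 7, 1 and picks Loc3; North Co. would get -3.
- Midtown: South Co. compares 4, -1, -1, 1 and picks Loc1; North Co. would get 0.
- Downtown: South Co. compares -2, -3, -3, 0 and picks Loc4; North Co. would get 2.
North Co.'s induced payoffs are -3, 0, 2, so North Co. commits to Downtown. Subgame-perfect outcome: (Downtown, Loc4) with payoffs (2, 0).
Now find the simultaneous Nash equilibrium.
North Co.'s best replies: Loc1→Midtown; Loc2→Uptown; Loc3→Downtown; Loc4→Uptown.
South Co.'s best replies: Uptown→Loc3; Midtown→Loc1; Downtown→Loc4.
Only (Midtown, Loc1) has each player best-responding; Nash payoffs (0, 4).
North Co.'s commitment gain: 2 − 0 = 2.

2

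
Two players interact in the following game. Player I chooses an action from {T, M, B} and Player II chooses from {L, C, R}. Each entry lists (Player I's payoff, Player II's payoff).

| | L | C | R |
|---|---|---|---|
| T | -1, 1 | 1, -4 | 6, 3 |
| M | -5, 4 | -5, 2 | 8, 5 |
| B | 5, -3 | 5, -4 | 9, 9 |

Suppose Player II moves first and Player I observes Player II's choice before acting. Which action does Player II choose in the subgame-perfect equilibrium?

Work backward from Player I's decision.
- L: Player I compares -1, -5, 5 and picks B; Player II would get -3.
- C: Player I compares 1, -5, 5 and picks B; Player II would get -4.
- R: Player I compares 6, 8, 9 and picks B; Player II would get 9.
Among -3, -4, 9, the best is 9 at R. Subgame-perfect outcome: (B, R) with payoffs (9, 9).

R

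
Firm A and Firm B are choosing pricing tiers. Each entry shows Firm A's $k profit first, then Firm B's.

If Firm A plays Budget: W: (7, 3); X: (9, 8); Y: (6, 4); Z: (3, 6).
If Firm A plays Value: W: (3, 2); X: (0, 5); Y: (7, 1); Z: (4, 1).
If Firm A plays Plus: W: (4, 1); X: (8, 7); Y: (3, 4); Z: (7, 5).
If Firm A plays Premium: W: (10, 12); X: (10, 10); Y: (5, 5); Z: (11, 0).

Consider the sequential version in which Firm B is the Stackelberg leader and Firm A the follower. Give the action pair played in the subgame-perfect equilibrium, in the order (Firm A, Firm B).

(Premium, W)

Work backward from Firm A's decision.
- W: Firm A compares 7, 3, 4, 10 and picks Premium; Firm B would get 12.
- X: Firm A compares 9, 0, 8, 10 and picks Premium; Firm B would get 10.
- Y: Firm A compares 6, 7, 3, 5 and picks Value; Firm B would get 1.
- Z: Firm A compares 3, 4, 7, 11 and picks Premium; Firm B would get 0.
Maximizing over 12, 10, 1, 0, Firm B chooses W. Subgame-perfect outcome: (Premium, W) with payoffs (10, 12).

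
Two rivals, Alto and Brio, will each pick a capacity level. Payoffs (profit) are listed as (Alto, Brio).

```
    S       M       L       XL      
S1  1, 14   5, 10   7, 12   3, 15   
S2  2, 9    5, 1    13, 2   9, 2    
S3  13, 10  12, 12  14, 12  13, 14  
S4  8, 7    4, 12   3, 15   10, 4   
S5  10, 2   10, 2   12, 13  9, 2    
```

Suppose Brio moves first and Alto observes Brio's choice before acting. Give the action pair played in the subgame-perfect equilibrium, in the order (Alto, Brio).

Solve by backward induction (Brio leads).
- S: Alto compares 1, 2, 13, 8, 10 and picks S3; Brio would get 10.
- M: Alto compares 5, 5, 12, 4, 10 and picks S3; Brio would get 12.
- L: Alto compares 7, 13, 14, 3, 12 and picks S3; Brio would get 12.
- XL: Alto compares 3, 9, 13, 10, 9 and picks S3; Brio would get 14.
Maximizing over 10, 12, 12, 14, Brio chooses XL. Subgame-perfect outcome: (S3, XL) with payoffs (13, 14).

(S3, XL)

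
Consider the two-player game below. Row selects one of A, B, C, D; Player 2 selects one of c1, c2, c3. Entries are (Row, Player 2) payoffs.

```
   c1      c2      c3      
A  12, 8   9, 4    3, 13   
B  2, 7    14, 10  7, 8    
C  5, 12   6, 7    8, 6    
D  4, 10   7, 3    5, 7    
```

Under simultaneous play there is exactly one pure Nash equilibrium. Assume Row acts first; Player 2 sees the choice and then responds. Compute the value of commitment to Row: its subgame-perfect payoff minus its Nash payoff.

Player 2 best-responds to each possible Row move:
- A: Player 2 compares 8, 4, 13 and picks c3; Row would get 3.
- B: Player 2 compares 7, 10, 8 and picks c2; Row would get 14.
- C: Player 2 compares 12, 7, 6 and picks c1; Row would get 5.
- D: Player 2 compares 10, 3, 7 and picks c1; Row would get 4.
Maximizing over 3, 14, 5, 4, Row chooses B. Subgame-perfect outcome: (B, c2) with payoffs (14, 10).
For the simultaneous game, intersect best replies.
Row's best replies: c1→A; c2→B; c3→C.
Player 2's best replies: A→c3; B→c2; C→c1; D→c1.
The unique mutual best reply is (B, c2), giving (14, 10).
Row's commitment gain: 14 − 14 = 0.

0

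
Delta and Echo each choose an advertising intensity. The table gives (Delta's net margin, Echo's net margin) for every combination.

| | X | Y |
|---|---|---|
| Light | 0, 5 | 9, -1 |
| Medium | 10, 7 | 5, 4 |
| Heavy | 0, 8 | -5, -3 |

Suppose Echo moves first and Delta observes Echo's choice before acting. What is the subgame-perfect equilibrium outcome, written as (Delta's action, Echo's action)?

Work backward from Delta's decision.
- X: BR = Medium, leader payoff 7.
- Y: BR = Light, leader payoff -1.
Maximizing over 7, -1, Echo chooses X. Subgame-perfect outcome: (Medium, X) with payoffs (10, 7).

(Medium, X)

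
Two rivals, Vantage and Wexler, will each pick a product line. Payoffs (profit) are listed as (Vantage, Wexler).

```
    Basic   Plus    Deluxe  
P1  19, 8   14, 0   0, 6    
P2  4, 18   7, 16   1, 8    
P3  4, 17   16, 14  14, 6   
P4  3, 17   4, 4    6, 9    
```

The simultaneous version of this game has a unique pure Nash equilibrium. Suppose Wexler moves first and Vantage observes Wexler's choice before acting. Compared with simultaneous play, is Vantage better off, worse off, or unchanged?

Work backward from Vantage's decision.
- Basic → Vantage plays P1 (best of 19, 4, 4, 3); Wexler gets 8.
- Plus → Vantage plays P3 (best of 14, 7, 16, 4); Wexler gets 14.
- Deluxe → Vantage plays P3 (best of 0, 1, 14, 6); Wexler gets 6.
Wexler's induced payoffs are 8, 14, 6, so Wexler commits to Plus. Subgame-perfect outcome: (P3, Plus) with payoffs (16, 14).
For the simultaneous game, intersect best replies.
Vantage's best replies: Basic→P1; Plus→P3; Deluxe→P3.
Wexler's best replies: P1→Basic; P2→Basic; P3→Basic; P4→Basic.
The unique mutual best reply is (P1, Basic), giving (19, 8).
Vantage earns 16 sequentially versus 19 at the Nash outcome: worse off.

worse off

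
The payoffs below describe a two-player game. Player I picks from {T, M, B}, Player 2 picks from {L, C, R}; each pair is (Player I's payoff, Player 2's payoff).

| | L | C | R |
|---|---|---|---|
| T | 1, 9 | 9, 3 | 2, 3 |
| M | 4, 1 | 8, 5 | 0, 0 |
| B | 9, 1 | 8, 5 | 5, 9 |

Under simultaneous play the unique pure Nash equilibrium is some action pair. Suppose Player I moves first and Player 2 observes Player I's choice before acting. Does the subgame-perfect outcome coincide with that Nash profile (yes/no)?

no

Backward induction with Player I moving first.
- T → Player 2 plays L (best of 9, 3, 3); Player I gets 1.
- M → Player 2 plays C (best of 1, 5, 0); Player I gets 8.
- B → Player 2 plays R (best of 1, 5, 9); Player I gets 5.
Among 1, 8, 5, the best is 8 at M. Subgame-perfect outcome: (M, C) with payoffs (8, 5).
Now find the simultaneous Nash equilibrium.
Player I's best replies: L→B; C→T; R→B.
Player 2's best replies: T→L; M→C; B→R.
The unique mutual best reply is (B, R), giving (5, 9).
Sequential outcome (M, C) differs from the Nash profile (B, R).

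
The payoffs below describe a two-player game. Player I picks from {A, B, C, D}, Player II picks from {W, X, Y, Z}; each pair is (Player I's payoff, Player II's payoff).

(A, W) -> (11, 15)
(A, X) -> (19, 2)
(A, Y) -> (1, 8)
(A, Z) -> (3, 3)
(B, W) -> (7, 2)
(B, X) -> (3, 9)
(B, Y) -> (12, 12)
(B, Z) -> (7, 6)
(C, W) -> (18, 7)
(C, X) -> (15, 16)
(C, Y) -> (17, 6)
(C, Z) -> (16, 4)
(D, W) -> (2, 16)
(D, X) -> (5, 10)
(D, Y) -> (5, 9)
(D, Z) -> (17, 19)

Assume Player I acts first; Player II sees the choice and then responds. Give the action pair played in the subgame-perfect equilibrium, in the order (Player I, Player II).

(D, Z)

Work backward from Player II's decision.
- A: Player II compares 15, 2, 8, 3 and picks W; Player I would get 11.
- B: Player II compares 2, 9, 12, 6 and picks Y; Player I would get 12.
- C: Player II compares 7, 16, 6, 4 and picks X; Player I would get 15.
- D: Player II compares 16, 10, 9, 19 and picks Z; Player I would get 17.
Among 11, 12, 15, 17, the best is 17 at D. Subgame-perfect outcome: (D, Z) with payoffs (17, 19).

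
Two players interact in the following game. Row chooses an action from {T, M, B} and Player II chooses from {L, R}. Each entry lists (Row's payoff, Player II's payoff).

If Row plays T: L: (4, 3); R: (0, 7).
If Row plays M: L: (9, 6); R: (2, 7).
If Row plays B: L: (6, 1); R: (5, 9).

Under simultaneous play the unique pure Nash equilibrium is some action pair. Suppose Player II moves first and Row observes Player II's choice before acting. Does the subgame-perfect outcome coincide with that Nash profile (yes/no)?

yes

Work backward from Row's decision.
- L: BR = M, leader payoff 6.
- R: BR = B, leader payoff 9.
Player II's induced payoffs are 6, 9, so Player II commits to R. Subgame-perfect outcome: (B, R) with payoffs (5, 9).
Under simultaneous play:
Row's best replies: L→M; R→B.
Player II's best replies: T→R; M→R; B→R.
Only (B, R) has each player best-responding; Nash payoffs (5, 9).
Sequential outcome (B, R) coincides with the Nash profile (B, R).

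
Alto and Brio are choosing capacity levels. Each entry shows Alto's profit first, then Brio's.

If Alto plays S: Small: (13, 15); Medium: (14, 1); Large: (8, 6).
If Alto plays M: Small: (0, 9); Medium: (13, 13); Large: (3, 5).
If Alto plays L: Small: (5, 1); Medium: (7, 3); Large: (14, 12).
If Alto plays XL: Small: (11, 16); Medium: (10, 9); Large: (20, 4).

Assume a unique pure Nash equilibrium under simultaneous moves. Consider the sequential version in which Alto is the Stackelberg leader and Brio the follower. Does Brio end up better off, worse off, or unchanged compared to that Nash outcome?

worse off

Work backward from Brio's decision.
- S: Brio compares 15, 1, 6 and picks Small; Alto would get 13.
- M: Brio compares 9, 13, 5 and picks Medium; Alto would get 13.
- L: Brio compares 1, 3, 12 and picks Large; Alto would get 14.
- XL: Brio compares 16, 9, 4 and picks Small; Alto would get 11.
Maximizing over 13, 13, 14, 11, Alto chooses L. Subgame-perfect outcome: (L, Large) with payoffs (14, 12).
For the simultaneous game, intersect best replies.
Alto's best replies: Small→S; Medium→S; Large→XL.
Brio's best replies: S→Small; M→Medium; L→Large; XL→Small.
Only (S, Small) has each player best-responding; Nash payoffs (13, 15).
Brio earns 12 sequentially versus 15 at the Nash outcome: worse off.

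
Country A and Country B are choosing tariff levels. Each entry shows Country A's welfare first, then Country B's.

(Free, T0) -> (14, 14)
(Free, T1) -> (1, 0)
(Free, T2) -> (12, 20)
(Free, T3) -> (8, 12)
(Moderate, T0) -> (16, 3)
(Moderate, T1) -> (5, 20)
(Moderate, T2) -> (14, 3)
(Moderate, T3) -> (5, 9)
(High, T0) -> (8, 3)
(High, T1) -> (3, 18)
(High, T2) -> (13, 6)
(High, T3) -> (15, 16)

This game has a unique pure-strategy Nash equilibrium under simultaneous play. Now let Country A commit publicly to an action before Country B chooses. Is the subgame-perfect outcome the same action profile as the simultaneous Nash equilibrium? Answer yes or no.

Work backward from Country B's decision.
- Free: Country B compares 14, 0, 20, 12 and picks T2; Country A would get 12.
- Moderate: Country B compares 3, 20, 3, 9 and picks T1; Country A would get 5.
- High: Country B compares 3, 18, 6, 16 and picks T1; Country A would get 3.
Country A's induced payoffs are 12, 5, 3, so Country A commits to Free. Subgame-perfect outcome: (Free, T2) with payoffs (12, 20).
For the simultaneous game, intersect best replies.
Country A's best replies: T0→Moderate; T1→Moderate; T2→Moderate; T3→High.
Country B's best replies: Free→T2; Moderate→T1; High→T1.
The unique mutual best reply is (Moderate, T1), giving (5, 20).
Sequential outcome (Free, T2) differs from the Nash profile (Moderate, T1).

no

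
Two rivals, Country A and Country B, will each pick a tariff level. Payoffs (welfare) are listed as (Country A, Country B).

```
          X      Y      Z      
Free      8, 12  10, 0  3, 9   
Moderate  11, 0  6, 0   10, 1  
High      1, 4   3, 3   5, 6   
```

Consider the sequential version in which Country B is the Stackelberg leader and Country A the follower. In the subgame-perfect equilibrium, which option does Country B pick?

Z

Solve by backward induction (Country B leads).
- X → Country A plays Moderate (best of 8, 11, 1); Country B gets 0.
- Y → Country A plays Free (best of 10, 6, 3); Country B gets 0.
- Z → Country A plays Moderate (best of 3, 10, 5); Country B gets 1.
Maximizing over 0, 0, 1, Country B chooses Z. Subgame-perfect outcome: (Moderate, Z) with payoffs (10, 1).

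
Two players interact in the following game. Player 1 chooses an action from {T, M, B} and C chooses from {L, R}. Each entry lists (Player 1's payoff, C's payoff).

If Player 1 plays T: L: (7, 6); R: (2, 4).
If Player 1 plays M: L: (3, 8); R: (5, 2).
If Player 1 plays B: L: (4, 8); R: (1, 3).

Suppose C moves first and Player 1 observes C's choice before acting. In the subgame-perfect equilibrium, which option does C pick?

L

Backward induction with C moving first.
- L → Player 1 plays T (best of 7, 3, 4); C gets 6.
- R → Player 1 plays M (best of 2, 5, 1); C gets 2.
C's induced payoffs are 6, 2, so C commits to L. Subgame-perfect outcome: (T, L) with payoffs (7, 6).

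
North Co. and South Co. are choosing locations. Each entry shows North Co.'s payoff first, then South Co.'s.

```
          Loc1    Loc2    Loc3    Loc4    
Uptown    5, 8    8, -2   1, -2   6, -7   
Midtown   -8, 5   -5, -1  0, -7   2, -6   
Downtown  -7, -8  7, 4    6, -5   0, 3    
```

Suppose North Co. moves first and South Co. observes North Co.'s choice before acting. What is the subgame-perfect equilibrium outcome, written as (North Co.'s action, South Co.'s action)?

(Downtown, Loc2)

Backward induction with North Co. moving first.
- Uptown: BR = Loc1, leader payoff 5.
- Midtown: BR = Loc1, leader payoff -8.
- Downtown: BR = Loc2, leader payoff 7.
Maximizing over 5, -8, 7, North Co. chooses Downtown. Subgame-perfect outcome: (Downtown, Loc2) with payoffs (7, 4).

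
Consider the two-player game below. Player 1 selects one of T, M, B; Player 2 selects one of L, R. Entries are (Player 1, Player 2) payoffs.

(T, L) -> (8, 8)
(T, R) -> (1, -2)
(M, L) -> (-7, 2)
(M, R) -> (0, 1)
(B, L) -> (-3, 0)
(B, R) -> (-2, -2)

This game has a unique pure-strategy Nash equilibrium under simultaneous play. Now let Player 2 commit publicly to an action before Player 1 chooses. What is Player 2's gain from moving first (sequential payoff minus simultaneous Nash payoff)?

0

Solve by backward induction (Player 2 leads).
- L → Player 1 plays T (best of 8, -7, -3); Player 2 gets 8.
- R → Player 1 plays T (best of 1, 0, -2); Player 2 gets -2.
Among 8, -2, the best is 8 at L. Subgame-perfect outcome: (T, L) with payoffs (8, 8).
For the simultaneous game, intersect best replies.
Player 1's best replies: L→T; R→T.
Player 2's best replies: T→L; M→L; B→L.
The unique mutual best reply is (T, L), giving (8, 8).
Player 2's commitment gain: 8 − 8 = 0.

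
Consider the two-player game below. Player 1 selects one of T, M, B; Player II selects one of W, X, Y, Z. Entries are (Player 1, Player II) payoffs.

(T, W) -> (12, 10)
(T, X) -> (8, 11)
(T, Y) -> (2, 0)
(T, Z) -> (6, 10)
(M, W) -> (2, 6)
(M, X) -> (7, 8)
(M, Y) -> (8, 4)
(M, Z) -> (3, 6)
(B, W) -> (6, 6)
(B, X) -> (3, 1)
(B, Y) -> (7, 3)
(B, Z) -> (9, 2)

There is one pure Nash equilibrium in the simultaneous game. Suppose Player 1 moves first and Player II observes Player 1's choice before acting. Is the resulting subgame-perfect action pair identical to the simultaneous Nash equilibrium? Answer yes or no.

Backward induction with Player 1 moving first.
- T: BR = X, leader payoff 8.
- M: BR = X, leader payoff 7.
- B: BR = W, leader payoff 6.
Among 8, 7, 6, the best is 8 at T. Subgame-perfect outcome: (T, X) with payoffs (8, 11).
Now find the simultaneous Nash equilibrium.
Player 1's best replies: W→T; X→T; Y→M; Z→B.
Player II's best replies: T→X; M→X; B→W.
The unique mutual best reply is (T, X), giving (8, 11).
Sequential outcome (T, X) coincides with the Nash profile (T, X).

yes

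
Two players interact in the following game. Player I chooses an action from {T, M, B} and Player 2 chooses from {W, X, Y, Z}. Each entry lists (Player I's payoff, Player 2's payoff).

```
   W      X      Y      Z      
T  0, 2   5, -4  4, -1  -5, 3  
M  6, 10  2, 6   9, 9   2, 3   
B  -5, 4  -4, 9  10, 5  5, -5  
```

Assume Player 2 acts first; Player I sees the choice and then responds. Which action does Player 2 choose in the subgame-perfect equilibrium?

W

Solve by backward induction (Player 2 leads).
- W: BR = M, leader payoff 10.
- X: BR = T, leader payoff -4.
- Y: BR = B, leader payoff 5.
- Z: BR = B, leader payoff -5.
Maximizing over 10, -4, 5, -5, Player 2 chooses W. Subgame-perfect outcome: (M, W) with payoffs (6, 10).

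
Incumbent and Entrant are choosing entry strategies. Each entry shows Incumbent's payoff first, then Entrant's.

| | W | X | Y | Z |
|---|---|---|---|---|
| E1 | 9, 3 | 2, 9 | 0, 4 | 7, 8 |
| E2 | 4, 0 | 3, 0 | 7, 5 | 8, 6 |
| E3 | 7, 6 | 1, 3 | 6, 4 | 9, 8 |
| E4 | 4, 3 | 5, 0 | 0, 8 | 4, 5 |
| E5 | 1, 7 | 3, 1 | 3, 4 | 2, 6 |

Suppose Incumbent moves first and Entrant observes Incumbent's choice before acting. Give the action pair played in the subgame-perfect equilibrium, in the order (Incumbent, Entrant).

(E3, Z)

Backward induction with Incumbent moving first.
- E1: Entrant compares 3, 9, 4, 8 and picks X; Incumbent would get 2.
- E2: Entrant compares 0, 0, 5, 6 and picks Z; Incumbent would get 8.
- E3: Entrant compares 6, 3, 4, 8 and picks Z; Incumbent would get 9.
- E4: Entrant compares 3, 0, 8, 5 and picks Y; Incumbent would get 0.
- E5: Entrant compares 7, 1, 4, 6 and picks W; Incumbent would get 1.
Among 2, 8, 9, 0, 1, the best is 9 at E3. Subgame-perfect outcome: (E3, Z) with payoffs (9, 8).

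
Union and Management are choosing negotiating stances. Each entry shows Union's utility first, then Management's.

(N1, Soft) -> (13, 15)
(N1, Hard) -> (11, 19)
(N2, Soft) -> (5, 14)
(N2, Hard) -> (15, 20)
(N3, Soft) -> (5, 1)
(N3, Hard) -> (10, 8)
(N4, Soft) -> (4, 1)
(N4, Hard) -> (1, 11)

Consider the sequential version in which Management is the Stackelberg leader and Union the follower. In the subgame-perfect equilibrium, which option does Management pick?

Work backward from Union's decision.
- Soft: Union compares 13, 5, 5, 4 and picks N1; Management would get 15.
- Hard: Union compares 11, 15, 10, 1 and picks N2; Management would get 20.
Management's induced payoffs are 15, 20, so Management commits to Hard. Subgame-perfect outcome: (N2, Hard) with payoffs (15, 20).

Hard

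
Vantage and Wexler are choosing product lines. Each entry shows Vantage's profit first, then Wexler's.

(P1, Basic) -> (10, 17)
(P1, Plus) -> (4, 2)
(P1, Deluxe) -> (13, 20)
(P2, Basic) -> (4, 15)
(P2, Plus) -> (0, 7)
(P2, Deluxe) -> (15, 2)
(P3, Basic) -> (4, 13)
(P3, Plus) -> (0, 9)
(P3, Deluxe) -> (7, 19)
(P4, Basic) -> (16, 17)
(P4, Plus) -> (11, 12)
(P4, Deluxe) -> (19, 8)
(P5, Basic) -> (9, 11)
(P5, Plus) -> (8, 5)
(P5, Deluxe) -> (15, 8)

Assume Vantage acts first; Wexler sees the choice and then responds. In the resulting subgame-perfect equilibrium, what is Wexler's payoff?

17

Wexler best-responds to each possible Vantage move:
- P1: Wexler compares 17, 2, 20 and picks Deluxe; Vantage would get 13.
- P2: Wexler compares 15, 7, 2 and picks Basic; Vantage would get 4.
- P3: Wexler compares 13, 9, 19 and picks Deluxe; Vantage would get 7.
- P4: Wexler compares 17, 12, 8 and picks Basic; Vantage would get 16.
- P5: Wexler compares 11, 5, 8 and picks Basic; Vantage would get 9.
Among 13, 4, 7, 16, 9, the best is 16 at P4. Subgame-perfect outcome: (P4, Basic) with payoffs (16, 17).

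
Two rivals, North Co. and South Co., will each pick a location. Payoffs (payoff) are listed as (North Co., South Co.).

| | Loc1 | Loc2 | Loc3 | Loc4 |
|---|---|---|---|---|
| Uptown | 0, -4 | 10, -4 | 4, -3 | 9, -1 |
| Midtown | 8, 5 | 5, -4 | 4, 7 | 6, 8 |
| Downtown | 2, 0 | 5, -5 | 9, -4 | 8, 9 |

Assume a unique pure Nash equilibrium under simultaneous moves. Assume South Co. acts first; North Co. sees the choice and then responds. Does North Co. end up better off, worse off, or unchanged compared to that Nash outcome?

Work backward from North Co.'s decision.
- Loc1 → North Co. plays Midtown (best of 0, 8, 2); South Co. gets 5.
- Loc2 → North Co. plays Uptown (best of 10, 5, 5); South Co. gets -4.
- Loc3 → North Co. plays Downtown (best of 4, 4, 9); South Co. gets -4.
- Loc4 → North Co. plays Uptown (best of 9, 6, 8); South Co. gets -1.
Maximizing over 5, -4, -4, -1, South Co. chooses Loc1. Subgame-perfect outcome: (Midtown, Loc1) with payoffs (8, 5).
Now find the simultaneous Nash equilibrium.
North Co.'s best replies: Loc1→Midtown; Loc2→Uptown; Loc3→Downtown; Loc4→Uptown.
South Co.'s best replies: Uptown→Loc4; Midtown→Loc4; Downtown→Loc4.
Only (Uptown, Loc4) has each player best-responding; Nash payoffs (9, -1).
North Co. earns 8 sequentially versus 9 at the Nash outcome: worse off.

worse off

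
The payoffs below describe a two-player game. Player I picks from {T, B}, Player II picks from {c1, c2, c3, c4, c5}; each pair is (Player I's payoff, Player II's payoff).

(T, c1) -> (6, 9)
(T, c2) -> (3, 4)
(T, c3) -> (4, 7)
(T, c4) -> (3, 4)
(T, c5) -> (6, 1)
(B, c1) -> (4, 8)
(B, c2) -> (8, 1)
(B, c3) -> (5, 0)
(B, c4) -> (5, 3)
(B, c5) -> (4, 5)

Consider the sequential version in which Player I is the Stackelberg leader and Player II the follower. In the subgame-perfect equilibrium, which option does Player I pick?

Solve by backward induction (Player I leads).
- T: BR = c1, leader payoff 6.
- B: BR = c1, leader payoff 4.
Among 6, 4, the best is 6 at T. Subgame-perfect outcome: (T, c1) with payoffs (6, 9).

T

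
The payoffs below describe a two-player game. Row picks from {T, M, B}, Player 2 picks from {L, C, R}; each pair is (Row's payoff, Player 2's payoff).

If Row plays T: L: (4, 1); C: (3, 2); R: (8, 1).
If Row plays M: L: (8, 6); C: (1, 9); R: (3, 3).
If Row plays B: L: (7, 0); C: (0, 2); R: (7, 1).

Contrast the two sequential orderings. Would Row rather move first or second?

If Row leads: Player 2's best replies are T→C, M→C, B→C; Row's induced payoffs 3, 1, 0; outcome (T, C), payoffs (3, 2).
If Player 2 leads: Row's best replies are L→M, C→T, R→T; Player 2's induced payoffs 6, 2, 1; outcome (M, L), payoffs (8, 6).
Row gets 3 moving first and 8 moving second, so Row prefers to move second.

second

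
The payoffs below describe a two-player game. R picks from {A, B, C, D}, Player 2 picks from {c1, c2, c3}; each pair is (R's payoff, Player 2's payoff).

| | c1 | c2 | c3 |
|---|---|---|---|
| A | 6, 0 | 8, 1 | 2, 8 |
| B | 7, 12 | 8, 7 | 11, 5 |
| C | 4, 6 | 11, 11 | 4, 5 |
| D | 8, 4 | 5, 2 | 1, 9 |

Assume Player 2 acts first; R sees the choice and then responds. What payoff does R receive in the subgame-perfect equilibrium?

11

R best-responds to each possible Player 2 move:
- c1 → R plays D (best of 6, 7, 4, 8); Player 2 gets 4.
- c2 → R plays C (best of 8, 8, 11, 5); Player 2 gets 11.
- c3 → R plays B (best of 2, 11, 4, 1); Player 2 gets 5.
Among 4, 11, 5, the best is 11 at c2. Subgame-perfect outcome: (C, c2) with payoffs (11, 11).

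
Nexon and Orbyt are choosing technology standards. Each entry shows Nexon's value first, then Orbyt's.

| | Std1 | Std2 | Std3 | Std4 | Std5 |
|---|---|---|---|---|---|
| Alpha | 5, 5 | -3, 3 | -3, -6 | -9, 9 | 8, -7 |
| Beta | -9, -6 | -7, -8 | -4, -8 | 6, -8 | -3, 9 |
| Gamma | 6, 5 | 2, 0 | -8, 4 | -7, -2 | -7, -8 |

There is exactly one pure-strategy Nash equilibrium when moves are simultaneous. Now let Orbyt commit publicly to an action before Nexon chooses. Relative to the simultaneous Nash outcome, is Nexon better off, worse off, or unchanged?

Nexon best-responds to each possible Orbyt move:
- Std1: Nexon compares 5, -9, 6 and picks Gamma; Orbyt would get 5.
- Std2: Nexon compares -3, -7, 2 and picks Gamma; Orbyt would get 0.
- Std3: Nexon compares -3, -4, -8 and picks Alpha; Orbyt would get -6.
- Std4: Nexon compares -9, 6, -7 and picks Beta; Orbyt would get -8.
- Std5: Nexon compares 8, -3, -7 and picks Alpha; Orbyt would get -7.
Among 5, 0, -6, -8, -7, the best is 5 at Std1. Subgame-perfect outcome: (Gamma, Std1) with payoffs (6, 5).
Now find the simultaneous Nash equilibrium.
Nexon's best replies: Std1→Gamma; Std2→Gamma; Std3→Alpha; Std4→Beta; Std5→Alpha.
Orbyt's best replies: Alpha→Std4; Beta→Std5; Gamma→Std1.
Only (Gamma, Std1) has each player best-responding; Nash payoffs (6, 5).
Nexon earns 6 sequentially versus 6 at the Nash outcome: unchanged.

unchanged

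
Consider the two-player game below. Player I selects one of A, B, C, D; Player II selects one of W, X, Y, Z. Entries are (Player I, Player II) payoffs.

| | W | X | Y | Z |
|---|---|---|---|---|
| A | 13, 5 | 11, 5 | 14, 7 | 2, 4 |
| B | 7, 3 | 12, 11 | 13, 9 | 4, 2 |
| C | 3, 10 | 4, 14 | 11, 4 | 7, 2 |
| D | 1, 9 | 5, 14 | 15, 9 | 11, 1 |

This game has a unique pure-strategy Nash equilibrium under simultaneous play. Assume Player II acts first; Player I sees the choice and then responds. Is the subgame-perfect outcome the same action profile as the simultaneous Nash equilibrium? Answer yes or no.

Work backward from Player I's decision.
- W: BR = A, leader payoff 5.
- X: BR = B, leader payoff 11.
- Y: BR = D, leader payoff 9.
- Z: BR = D, leader payoff 1.
Player II's induced payoffs are 5, 11, 9, 1, so Player II commits to X. Subgame-perfect outcome: (B, X) with payoffs (12, 11).
Now find the simultaneous Nash equilibrium.
Player I's best replies: W→A; X→B; Y→D; Z→D.
Player II's best replies: A→Y; B→X; C→X; D→X.
The unique mutual best reply is (B, X), giving (12, 11).
Sequential outcome (B, X) coincides with the Nash profile (B, X).

yes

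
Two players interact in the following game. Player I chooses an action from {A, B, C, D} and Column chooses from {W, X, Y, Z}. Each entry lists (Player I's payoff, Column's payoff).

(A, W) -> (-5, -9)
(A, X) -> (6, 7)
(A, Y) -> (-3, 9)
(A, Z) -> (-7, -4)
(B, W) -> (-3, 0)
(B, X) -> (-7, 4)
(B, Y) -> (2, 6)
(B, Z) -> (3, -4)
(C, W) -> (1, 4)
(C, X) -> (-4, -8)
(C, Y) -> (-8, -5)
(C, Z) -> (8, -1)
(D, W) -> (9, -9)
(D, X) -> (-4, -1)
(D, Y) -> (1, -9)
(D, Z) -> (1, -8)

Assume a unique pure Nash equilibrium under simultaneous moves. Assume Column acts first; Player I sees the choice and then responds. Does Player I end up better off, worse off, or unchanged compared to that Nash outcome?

Backward induction with Column moving first.
- W: BR = D, leader payoff -9.
- X: BR = A, leader payoff 7.
- Y: BR = B, leader payoff 6.
- Z: BR = C, leader payoff -1.
Among -9, 7, 6, -1, the best is 7 at X. Subgame-perfect outcome: (A, X) with payoffs (6, 7).
For the simultaneous game, intersect best replies.
Player I's best replies: W→D; X→A; Y→B; Z→C.
Column's best replies: A→Y; B→Y; C→W; D→X.
Only (B, Y) has each player best-responding; Nash payoffs (2, 6).
Player I earns 6 sequentially versus 2 at the Nash outcome: better off.

better off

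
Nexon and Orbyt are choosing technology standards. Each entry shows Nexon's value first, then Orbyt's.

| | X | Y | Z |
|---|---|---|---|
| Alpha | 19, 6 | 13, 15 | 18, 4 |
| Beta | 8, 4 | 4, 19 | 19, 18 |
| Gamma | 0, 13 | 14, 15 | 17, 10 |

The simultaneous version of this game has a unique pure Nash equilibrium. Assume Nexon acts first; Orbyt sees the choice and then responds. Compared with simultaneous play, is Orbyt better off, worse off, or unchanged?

Backward induction with Nexon moving first.
- Alpha: BR = Y, leader payoff 13.
- Beta: BR = Y, leader payoff 4.
- Gamma: BR = Y, leader payoff 14.
Maximizing over 13, 4, 14, Nexon chooses Gamma. Subgame-perfect outcome: (Gamma, Y) with payoffs (14, 15).
Under simultaneous play:
Nexon's best replies: X→Alpha; Y→Gamma; Z→Beta.
Orbyt's best replies: Alpha→Y; Beta→Y; Gamma→Y.
Only (Gamma, Y) has each player best-responding; Nash payoffs (14, 15).
Orbyt earns 15 sequentially versus 15 at the Nash outcome: unchanged.

unchanged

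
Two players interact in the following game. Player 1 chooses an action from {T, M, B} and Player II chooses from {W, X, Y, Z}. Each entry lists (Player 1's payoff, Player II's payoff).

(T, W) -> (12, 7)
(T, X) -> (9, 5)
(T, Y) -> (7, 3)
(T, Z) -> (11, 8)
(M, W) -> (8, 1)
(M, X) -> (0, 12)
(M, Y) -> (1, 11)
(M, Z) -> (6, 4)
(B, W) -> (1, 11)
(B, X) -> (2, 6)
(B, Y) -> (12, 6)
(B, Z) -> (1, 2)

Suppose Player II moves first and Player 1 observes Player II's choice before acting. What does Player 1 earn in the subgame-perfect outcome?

11

Backward induction with Player II moving first.
- W: BR = T, leader payoff 7.
- X: BR = T, leader payoff 5.
- Y: BR = B, leader payoff 6.
- Z: BR = T, leader payoff 8.
Maximizing over 7, 5, 6, 8, Player II chooses Z. Subgame-perfect outcome: (T, Z) with payoffs (11, 8).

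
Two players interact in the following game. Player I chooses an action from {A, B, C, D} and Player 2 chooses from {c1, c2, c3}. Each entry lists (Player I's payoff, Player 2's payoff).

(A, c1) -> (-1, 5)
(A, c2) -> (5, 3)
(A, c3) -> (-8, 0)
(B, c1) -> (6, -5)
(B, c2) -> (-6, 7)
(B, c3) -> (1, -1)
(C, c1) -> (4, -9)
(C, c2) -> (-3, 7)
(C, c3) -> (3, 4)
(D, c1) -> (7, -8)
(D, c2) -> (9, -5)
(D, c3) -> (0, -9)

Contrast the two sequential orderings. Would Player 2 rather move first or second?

If Player I leads: Player 2's best replies are A→c1, B→c2, C→c2, D→c2; Player I's induced payoffs -1, -6, -3, 9; outcome (D, c2), payoffs (9, -5).
If Player 2 leads: Player I's best replies are c1→D, c2→D, c3→C; Player 2's induced payoffs -8, -5, 4; outcome (C, c3), payoffs (3, 4).
Player 2 gets 4 moving first and -5 moving second, so Player 2 prefers to move first.

first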